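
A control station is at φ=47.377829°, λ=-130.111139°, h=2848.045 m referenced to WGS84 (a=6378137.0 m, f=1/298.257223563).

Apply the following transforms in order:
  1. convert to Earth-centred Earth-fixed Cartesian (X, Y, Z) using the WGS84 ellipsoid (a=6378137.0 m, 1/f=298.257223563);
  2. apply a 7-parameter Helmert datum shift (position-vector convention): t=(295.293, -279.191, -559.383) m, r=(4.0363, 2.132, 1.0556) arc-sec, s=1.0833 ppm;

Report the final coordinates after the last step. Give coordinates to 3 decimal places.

start: φ=47.377829°, λ=-130.111139°, h=2848.045 m
→ ECEF (a=6378137.000, f=1/298.257223563): X=-2788927.0682, Y=-3310650.8279, Z=4672406.2947
→ Helmert 7p (PV): X=-2788569.5585, Y=-3311039.3105, Z=4671816.0156

X=-2788569.558 m, Y=-3311039.310 m, Z=4671816.016 m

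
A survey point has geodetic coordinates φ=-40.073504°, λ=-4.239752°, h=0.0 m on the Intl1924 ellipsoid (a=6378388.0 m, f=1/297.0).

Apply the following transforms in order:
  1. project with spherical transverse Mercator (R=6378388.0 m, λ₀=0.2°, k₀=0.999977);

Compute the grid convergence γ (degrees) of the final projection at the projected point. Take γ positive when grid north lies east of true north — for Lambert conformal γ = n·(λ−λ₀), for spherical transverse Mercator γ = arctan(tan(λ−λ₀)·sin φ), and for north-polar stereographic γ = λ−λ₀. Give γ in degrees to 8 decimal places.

start: φ=-40.073504°, λ=-4.239752°, h=0.000 m
→ into tm (λ₀=0.2°): φ=-40.07350400°, λ−λ₀=-4.43975200°
convergence γ = 2.86153118°

2.86153118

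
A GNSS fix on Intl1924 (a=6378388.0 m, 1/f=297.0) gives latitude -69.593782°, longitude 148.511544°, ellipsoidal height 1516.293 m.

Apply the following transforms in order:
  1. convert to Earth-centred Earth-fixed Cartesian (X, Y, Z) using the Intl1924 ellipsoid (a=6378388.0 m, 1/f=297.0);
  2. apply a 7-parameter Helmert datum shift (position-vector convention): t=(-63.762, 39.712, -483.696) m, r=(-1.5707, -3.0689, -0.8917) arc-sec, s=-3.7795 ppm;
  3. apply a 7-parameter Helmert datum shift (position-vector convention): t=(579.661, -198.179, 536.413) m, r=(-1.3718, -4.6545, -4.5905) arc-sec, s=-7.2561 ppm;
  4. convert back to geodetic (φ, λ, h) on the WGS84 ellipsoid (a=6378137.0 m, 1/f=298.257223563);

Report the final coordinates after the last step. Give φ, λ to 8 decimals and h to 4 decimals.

φ=-69.59971768°, λ=148.50543820°, h=1385.7905 m

start: φ=-69.593782°, λ=148.511544°, h=1516.293 m
→ ECEF (a=6378388.000, f=1/297.0): X=-1902561.3076, Y=1165363.8545, Z=-5956950.0159
→ Helmert 7p (PV): X=-1902524.2111, Y=1165362.0251, Z=-5957448.3788
→ Helmert 7p (PV): X=-1901770.3770, Y=1165158.1104, Z=-5956919.4198
→ geod (Bowring, a=6378137.000): φ=-69.59971768°, λ=148.50543820°, h=1385.7905 m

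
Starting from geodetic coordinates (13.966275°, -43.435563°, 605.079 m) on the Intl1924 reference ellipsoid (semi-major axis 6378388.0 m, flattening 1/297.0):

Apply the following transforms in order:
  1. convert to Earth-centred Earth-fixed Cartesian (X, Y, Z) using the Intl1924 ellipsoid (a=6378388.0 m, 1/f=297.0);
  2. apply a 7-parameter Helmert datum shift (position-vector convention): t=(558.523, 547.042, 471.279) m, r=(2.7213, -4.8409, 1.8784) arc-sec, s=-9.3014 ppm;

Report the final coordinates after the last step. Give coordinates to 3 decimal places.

X=4496559.205 m, Y=-4256375.249 m, Z=1530031.426 m

start: φ=13.966275°, λ=-43.435563°, h=605.079 m
→ ECEF (a=6378388.000, f=1/297.0): X=4496039.6308, Y=-4256982.6517, Z=1529525.0179
→ Helmert 7p (PV): X=4496559.2046, Y=-4256375.2492, Z=1530031.4255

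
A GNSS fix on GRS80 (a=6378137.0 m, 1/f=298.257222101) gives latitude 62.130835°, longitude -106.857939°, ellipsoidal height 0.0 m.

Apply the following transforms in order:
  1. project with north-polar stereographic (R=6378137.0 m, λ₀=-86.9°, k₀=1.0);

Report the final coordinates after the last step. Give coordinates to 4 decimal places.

E=-1080320.6723 m, N=-2974949.9903 m

start: φ=62.130835°, λ=-106.857939°, h=0.000 m
→ stereo (R=6378137.0, λ₀=-86.9°): E=-1080320.6723, N=-2974949.9903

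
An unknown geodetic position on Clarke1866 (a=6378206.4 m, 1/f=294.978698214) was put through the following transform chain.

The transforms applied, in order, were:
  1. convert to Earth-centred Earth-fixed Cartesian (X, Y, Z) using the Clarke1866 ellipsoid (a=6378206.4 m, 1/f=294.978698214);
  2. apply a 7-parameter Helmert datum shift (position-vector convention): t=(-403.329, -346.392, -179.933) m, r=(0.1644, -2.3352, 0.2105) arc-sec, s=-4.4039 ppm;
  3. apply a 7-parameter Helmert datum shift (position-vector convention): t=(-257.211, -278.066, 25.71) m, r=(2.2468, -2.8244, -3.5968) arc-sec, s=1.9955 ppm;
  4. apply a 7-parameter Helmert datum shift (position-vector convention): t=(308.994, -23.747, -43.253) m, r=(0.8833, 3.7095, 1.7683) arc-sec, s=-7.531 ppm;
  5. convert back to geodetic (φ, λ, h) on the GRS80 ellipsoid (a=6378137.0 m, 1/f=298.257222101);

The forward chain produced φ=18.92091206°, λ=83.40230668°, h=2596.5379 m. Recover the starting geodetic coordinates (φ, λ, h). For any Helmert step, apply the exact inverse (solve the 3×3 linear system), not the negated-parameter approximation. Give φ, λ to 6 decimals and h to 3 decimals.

φ=18.920948°, λ=83.400049°, h=3326.624 m

start: φ=18.920912°, λ=83.402307°, h=2596.538 m
→ ECEF (a=6378137.000, f=1/298.257222101): X=693759.1974, Y=5998100.5061, Z=2055912.0392
→ Helmert⁻¹: X=693469.8732, Y=5998172.2846, Z=2055957.5608
→ Helmert⁻¹: X=693649.2508, Y=5998472.8704, Z=2055852.9099
→ Helmert⁻¹: X=694085.0354, Y=5998846.6111, Z=2056029.2582
→ geod (Bowring, a=6378206.400): φ=18.92094800°, λ=83.40004900°, h=3326.6240 m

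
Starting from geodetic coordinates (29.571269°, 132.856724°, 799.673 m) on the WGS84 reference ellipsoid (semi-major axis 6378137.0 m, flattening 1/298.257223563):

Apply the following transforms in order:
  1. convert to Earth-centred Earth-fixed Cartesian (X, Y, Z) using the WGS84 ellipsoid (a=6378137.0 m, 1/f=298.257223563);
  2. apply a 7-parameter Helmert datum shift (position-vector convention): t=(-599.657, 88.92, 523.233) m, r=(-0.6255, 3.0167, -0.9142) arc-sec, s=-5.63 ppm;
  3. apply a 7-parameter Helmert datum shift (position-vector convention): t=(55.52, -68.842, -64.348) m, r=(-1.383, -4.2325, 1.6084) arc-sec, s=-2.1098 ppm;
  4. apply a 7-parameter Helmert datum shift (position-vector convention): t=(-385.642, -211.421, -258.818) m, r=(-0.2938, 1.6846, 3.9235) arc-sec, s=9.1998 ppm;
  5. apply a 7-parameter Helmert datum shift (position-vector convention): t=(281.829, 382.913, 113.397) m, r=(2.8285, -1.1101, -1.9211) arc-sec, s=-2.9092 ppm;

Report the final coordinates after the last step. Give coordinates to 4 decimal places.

start: φ=29.571269°, λ=132.856724°, h=799.673 m
→ ECEF (a=6378137.000, f=1/298.257223563): X=-3776670.2568, Y=4070342.1924, Z=3129522.5800
→ Helmert 7p (PV): X=-3777184.8406, Y=4070434.4253, Z=3130071.0854
→ Helmert 7p (PV): X=-3777217.3197, Y=4070348.5291, Z=3129895.3348
→ Helmert 7p (PV): X=-3777689.5743, Y=4070107.1630, Z=3129690.3629
→ Helmert 7p (PV): X=-3777375.6910, Y=4070470.5025, Z=3129830.1369

X=-3777375.6910 m, Y=4070470.5025 m, Z=3129830.1369 m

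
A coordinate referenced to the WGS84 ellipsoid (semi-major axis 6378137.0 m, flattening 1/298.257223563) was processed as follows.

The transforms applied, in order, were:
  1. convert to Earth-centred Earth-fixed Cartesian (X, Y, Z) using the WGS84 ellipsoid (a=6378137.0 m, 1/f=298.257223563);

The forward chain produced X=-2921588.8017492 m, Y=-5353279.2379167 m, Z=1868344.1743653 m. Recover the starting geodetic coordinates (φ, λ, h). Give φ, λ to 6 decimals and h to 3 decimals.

start: X=-2921588.8017, Y=-5353279.2379, Z=1868344.1744 m
→ geod (Bowring, a=6378137.000): φ=17.14074400°, λ=-118.62380700°, h=2106.5290 m

φ=17.140744°, λ=-118.623807°, h=2106.529 m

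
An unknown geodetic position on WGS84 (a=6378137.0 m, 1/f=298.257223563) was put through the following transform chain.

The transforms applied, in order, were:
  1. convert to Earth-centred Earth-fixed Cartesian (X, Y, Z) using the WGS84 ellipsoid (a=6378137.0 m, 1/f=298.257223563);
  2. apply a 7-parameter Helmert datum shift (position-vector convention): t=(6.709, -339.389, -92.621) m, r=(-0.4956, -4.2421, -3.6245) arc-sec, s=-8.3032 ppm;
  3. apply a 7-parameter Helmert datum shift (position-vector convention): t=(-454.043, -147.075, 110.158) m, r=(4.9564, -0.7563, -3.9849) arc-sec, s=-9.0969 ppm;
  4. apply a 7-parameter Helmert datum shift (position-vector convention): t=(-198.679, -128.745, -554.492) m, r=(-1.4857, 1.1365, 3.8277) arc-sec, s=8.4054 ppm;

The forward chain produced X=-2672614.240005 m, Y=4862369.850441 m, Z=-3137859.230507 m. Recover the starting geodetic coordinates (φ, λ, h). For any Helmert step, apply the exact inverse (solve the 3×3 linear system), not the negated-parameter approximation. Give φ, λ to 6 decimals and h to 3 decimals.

start: X=-2672614.2400, Y=4862369.8504, Z=-3137859.2305 m
→ Helmert⁻¹: X=-2672285.5775, Y=4862529.9120, Z=-3137258.0683
→ Helmert⁻¹: X=-2671961.2863, Y=4862594.2101, Z=-3137503.8145
→ Helmert⁻¹: X=-2672140.1572, Y=4862934.5606, Z=-3137370.6039
→ geod (Bowring, a=6378137.000): φ=-29.64985900°, λ=118.78841100°, h=1352.2600 m

φ=-29.649859°, λ=118.788411°, h=1352.260 m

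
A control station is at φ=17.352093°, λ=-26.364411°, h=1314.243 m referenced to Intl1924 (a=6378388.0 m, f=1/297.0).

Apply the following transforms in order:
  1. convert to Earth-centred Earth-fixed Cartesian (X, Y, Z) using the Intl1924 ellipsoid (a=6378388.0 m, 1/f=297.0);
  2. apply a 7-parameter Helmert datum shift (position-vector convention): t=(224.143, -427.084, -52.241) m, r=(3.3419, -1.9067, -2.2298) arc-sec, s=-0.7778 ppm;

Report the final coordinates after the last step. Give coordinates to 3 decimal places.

X=5457798.913 m, Y=-2705479.524 m, Z=1890429.866 m

start: φ=17.352093°, λ=-26.364411°, h=1314.243 m
→ ECEF (a=6378388.000, f=1/297.0): X=5457625.7322, Y=-2704964.9158, Z=1890476.9537
→ Helmert 7p (PV): X=5457798.9131, Y=-2705479.5243, Z=1890429.8665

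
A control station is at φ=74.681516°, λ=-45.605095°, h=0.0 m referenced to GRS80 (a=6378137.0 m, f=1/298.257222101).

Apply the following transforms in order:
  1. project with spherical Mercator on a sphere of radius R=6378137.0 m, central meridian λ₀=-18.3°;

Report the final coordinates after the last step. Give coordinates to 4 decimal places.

start: φ=74.681516°, λ=-45.605095°, h=0.000 m
→ merc (R=6378137.0, λ₀=-18.3°): E=-3039589.2715, N=12796662.1998

E=-3039589.2715 m, N=12796662.1998 m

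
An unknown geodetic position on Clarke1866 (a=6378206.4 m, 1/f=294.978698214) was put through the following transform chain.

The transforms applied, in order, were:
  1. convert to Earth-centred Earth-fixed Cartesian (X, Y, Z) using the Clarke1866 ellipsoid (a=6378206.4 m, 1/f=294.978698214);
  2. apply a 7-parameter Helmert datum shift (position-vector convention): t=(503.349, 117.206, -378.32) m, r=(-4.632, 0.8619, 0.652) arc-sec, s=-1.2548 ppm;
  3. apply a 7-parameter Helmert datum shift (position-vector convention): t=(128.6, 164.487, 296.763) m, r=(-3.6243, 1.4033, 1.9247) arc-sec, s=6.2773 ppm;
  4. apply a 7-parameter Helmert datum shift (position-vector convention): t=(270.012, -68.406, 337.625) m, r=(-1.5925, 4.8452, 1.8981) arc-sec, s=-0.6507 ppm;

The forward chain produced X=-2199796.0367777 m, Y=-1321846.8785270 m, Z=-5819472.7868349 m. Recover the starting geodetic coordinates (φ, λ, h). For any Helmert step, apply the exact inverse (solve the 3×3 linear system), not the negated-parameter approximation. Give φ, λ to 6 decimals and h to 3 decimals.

start: X=-2199796.0368, Y=-1321846.8785, Z=-5819472.7868 m
→ Helmert⁻¹: X=-2199942.9331, Y=-1321714.1549, Z=-5819876.0804
→ Helmert⁻¹: X=-2200030.4593, Y=-1321747.5483, Z=-5820174.5009
→ Helmert⁻¹: X=-2200516.4286, Y=-1321728.7635, Z=-5819842.3601
→ geod (Bowring, a=6378206.400): φ=-66.34255400°, λ=-149.00908600°, h=711.9480 m

φ=-66.342554°, λ=-149.009086°, h=711.948 m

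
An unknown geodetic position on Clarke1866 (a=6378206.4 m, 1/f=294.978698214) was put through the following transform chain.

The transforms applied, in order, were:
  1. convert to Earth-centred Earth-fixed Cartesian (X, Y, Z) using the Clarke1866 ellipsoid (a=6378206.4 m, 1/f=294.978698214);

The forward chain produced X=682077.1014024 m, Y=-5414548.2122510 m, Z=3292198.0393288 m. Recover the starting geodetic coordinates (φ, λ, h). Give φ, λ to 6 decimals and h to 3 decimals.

φ=31.273280°, λ=-82.820201°, h=1055.286 m

start: X=682077.1014, Y=-5414548.2123, Z=3292198.0393 m
→ geod (Bowring, a=6378206.400): φ=31.27328000°, λ=-82.82020100°, h=1055.2860 m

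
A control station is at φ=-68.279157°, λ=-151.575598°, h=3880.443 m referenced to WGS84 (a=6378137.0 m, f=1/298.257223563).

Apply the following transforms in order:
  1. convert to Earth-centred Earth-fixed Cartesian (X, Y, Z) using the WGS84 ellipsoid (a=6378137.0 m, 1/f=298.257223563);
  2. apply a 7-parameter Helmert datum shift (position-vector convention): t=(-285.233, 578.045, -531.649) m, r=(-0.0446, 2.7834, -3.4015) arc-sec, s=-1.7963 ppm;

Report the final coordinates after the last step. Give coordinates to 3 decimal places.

start: φ=-68.279157°, λ=-151.575598°, h=3880.443 m
→ ECEF (a=6378137.000, f=1/298.257223563): X=-2083174.9241, Y=-1127515.3390, Z=-5906291.4977
→ Helmert 7p (PV): X=-2083554.7100, Y=-1126902.1923, Z=-5906784.1824

X=-2083554.710 m, Y=-1126902.192 m, Z=-5906784.182 m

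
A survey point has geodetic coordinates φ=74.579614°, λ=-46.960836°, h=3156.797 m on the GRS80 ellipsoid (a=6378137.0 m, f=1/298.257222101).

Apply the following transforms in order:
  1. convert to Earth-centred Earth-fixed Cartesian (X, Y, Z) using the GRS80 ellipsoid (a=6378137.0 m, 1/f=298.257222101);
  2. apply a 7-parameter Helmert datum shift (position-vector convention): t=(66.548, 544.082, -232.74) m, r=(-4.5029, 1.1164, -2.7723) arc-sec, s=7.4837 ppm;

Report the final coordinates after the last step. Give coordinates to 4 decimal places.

X=1161758.4136 m, Y=-1243376.1379 m, Z=6129332.3906 m

start: φ=74.579614°, λ=-46.960836°, h=3156.797 m
→ ECEF (a=6378137.000, f=1/298.257222101): X=1161666.7166, Y=-1244029.1086, Z=6129498.3886
→ Helmert 7p (PV): X=1161758.4136, Y=-1243376.1379, Z=6129332.3906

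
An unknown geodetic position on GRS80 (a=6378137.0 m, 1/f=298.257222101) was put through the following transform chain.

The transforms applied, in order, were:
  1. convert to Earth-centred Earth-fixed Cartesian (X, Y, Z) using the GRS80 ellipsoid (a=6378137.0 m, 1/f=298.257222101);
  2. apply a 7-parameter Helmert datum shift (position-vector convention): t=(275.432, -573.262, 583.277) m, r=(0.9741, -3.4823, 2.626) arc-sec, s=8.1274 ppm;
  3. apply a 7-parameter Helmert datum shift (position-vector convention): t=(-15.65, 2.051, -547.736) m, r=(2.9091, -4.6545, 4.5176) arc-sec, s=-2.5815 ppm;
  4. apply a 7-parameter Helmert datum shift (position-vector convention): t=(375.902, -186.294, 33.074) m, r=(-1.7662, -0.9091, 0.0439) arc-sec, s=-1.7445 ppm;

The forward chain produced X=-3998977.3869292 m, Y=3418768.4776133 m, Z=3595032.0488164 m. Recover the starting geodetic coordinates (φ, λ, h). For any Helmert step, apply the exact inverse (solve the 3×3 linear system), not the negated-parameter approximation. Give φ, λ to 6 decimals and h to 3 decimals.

φ=34.520907°, λ=139.467325°, h=1565.200 m

start: X=-3998977.3869, Y=3418768.4776, Z=3595032.0488 m
→ Helmert⁻¹: X=-3999343.6932, Y=3418930.8035, Z=3595052.1487
→ Helmert⁻¹: X=-3999182.3448, Y=3419075.8804, Z=3595651.1893
→ Helmert⁻¹: X=-3999321.0404, Y=3419689.2441, Z=3595090.0634
→ geod (Bowring, a=6378137.000): φ=34.52090700°, λ=139.46732500°, h=1565.2000 m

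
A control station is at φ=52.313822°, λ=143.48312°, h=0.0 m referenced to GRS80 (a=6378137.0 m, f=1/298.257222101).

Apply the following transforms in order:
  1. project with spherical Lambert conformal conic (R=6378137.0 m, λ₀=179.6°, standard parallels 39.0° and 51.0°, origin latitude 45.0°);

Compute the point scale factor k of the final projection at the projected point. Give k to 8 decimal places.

1.00281036

start: φ=52.313822°, λ=143.483120°, h=0.000 m
→ into lcc (λ₀=179.6°): φ=52.31382200°, λ−λ₀=-36.11688000°
scale k = 1.00281036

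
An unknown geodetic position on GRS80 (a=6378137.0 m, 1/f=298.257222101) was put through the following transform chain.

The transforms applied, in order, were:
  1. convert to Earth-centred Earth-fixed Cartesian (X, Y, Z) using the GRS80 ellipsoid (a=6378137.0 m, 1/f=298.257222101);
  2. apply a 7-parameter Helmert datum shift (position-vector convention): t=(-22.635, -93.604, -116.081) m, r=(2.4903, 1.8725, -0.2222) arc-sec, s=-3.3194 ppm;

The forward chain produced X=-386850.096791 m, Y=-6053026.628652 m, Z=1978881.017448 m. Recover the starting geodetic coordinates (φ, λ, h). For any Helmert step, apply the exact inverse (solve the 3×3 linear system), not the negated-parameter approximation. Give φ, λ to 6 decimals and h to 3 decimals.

start: X=-386850.0968, Y=-6053026.6287, Z=1978881.0174 m
→ Helmert⁻¹: X=-386840.1916, Y=-6052929.6396, Z=1979073.2347
→ geod (Bowring, a=6378137.000): φ=18.18500200°, λ=-93.65677600°, h=3924.8830 m

φ=18.185002°, λ=-93.656776°, h=3924.883 m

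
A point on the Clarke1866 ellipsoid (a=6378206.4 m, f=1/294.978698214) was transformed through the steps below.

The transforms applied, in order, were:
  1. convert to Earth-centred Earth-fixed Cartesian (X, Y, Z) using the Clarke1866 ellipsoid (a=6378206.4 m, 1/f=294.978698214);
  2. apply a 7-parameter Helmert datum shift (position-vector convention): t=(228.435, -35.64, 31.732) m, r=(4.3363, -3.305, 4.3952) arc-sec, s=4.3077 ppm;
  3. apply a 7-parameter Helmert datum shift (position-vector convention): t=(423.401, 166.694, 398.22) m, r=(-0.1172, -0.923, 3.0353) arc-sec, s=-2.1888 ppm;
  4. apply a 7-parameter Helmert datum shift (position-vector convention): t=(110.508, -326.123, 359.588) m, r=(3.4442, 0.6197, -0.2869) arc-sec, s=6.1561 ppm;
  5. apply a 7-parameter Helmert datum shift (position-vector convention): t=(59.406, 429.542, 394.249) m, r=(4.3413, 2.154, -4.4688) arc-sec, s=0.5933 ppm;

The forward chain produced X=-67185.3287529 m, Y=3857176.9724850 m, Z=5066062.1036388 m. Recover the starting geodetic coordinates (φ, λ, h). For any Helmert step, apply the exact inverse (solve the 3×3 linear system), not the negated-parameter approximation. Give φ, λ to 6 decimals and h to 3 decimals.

start: X=-67185.3288, Y=3857176.9725, Z=5066062.1036 m
→ Helmert⁻¹: X=-67381.1542, Y=3856850.2989, Z=5065582.9696
→ Helmert⁻¹: X=-67511.8295, Y=3857237.1602, Z=5065127.5889
→ Helmert⁻¹: X=-67855.9563, Y=3857077.0293, Z=5064742.9499
→ Helmert⁻¹: X=-67920.7560, Y=3857203.9746, Z=5064609.3991
→ geod (Bowring, a=6378206.400): φ=52.89018400°, λ=91.00880600°, h=2048.1970 m

φ=52.890184°, λ=91.008806°, h=2048.197 m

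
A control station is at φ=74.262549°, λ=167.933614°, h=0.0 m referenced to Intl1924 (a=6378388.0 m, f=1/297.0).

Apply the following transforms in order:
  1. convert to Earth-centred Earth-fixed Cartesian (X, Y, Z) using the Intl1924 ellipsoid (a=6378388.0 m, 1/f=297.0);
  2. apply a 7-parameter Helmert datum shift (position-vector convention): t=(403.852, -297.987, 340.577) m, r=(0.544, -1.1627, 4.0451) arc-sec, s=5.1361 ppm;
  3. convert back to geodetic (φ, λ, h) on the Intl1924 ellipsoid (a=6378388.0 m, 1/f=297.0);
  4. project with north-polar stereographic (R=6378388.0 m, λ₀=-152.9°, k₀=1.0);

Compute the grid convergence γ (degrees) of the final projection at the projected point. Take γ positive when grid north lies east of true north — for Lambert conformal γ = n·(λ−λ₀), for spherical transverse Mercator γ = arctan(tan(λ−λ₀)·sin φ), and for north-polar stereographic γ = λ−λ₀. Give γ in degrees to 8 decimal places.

-39.15766784

start: φ=74.262549°, λ=167.933614°, h=0.000 m
→ ECEF (a=6378388.000, f=1/297.0): X=-1697078.2511, Y=362780.7913, Z=6117098.2957
→ Helmert 7p (PV): X=-1696724.7119, Y=362435.2525, Z=6117461.6811
→ geod (Bowring, a=6378388.000): φ=74.26703594°, λ=167.94233216°, h=236.4254 m
→ into stereo (λ₀=-152.9°): φ=74.26703594°, λ−λ₀=-39.15766784°
convergence γ = -39.15766784°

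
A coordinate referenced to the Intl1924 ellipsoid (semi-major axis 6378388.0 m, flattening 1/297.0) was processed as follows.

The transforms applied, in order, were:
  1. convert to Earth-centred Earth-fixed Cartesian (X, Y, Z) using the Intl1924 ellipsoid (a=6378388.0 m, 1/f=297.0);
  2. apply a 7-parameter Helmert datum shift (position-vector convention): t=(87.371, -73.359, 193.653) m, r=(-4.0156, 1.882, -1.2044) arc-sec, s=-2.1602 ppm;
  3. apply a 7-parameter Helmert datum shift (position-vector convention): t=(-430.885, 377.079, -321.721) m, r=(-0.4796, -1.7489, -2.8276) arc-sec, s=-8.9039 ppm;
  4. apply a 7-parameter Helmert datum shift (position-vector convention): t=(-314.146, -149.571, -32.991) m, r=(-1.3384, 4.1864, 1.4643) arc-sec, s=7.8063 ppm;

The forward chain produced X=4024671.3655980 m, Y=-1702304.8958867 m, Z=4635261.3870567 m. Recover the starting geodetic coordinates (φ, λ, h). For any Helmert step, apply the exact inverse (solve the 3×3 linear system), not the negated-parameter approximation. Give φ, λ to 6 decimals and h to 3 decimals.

start: X=4024671.3656, Y=-1702304.8959, Z=4635261.3871 m
→ Helmert⁻¹: X=4024847.9277, Y=-1702200.6878, Z=4635328.8380
→ Helmert⁻¹: X=4025377.2985, Y=-1702548.5230, Z=4635653.7452
→ Helmert⁻¹: X=4025266.2693, Y=-1702545.5820, Z=4635473.6876
→ geod (Bowring, a=6378388.000): φ=46.87789700°, λ=-22.92664700°, h=3961.6730 m

φ=46.877897°, λ=-22.926647°, h=3961.673 m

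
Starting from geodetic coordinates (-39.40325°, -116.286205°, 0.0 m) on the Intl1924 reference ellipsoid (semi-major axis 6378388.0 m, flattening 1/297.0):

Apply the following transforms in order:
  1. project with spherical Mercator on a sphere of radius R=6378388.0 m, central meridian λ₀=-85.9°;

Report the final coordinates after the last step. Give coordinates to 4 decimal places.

start: φ=-39.403250°, λ=-116.286205°, h=0.000 m
→ merc (R=6378388.0, λ₀=-85.9°): E=-3382709.9829, N=-4779787.4775

E=-3382709.9829 m, N=-4779787.4775 m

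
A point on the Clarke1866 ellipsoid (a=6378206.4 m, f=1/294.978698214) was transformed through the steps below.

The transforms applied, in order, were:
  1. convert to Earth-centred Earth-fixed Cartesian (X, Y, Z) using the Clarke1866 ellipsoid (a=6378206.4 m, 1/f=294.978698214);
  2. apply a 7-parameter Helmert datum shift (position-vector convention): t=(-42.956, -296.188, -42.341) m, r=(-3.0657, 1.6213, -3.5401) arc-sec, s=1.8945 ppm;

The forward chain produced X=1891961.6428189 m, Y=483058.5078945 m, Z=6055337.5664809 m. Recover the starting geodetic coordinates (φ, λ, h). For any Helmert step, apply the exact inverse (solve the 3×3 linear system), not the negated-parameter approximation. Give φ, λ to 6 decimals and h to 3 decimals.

start: X=1891961.6428, Y=483058.5079, Z=6055337.5665 m
→ Helmert⁻¹: X=1891945.1226, Y=483296.2506, Z=6055390.4900
→ geod (Bowring, a=6378206.400): φ=72.24018600°, λ=14.32972600°, h=3840.0830 m

φ=72.240186°, λ=14.329726°, h=3840.083 m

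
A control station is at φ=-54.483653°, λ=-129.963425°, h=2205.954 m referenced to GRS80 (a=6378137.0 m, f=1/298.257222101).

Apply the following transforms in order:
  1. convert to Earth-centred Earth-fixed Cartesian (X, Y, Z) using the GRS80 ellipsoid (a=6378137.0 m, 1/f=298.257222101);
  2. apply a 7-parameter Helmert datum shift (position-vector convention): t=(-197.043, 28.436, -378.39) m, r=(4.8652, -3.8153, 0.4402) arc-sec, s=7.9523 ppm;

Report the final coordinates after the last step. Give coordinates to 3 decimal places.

start: φ=-54.483653°, λ=-129.963425°, h=2205.954 m
→ ECEF (a=6378137.000, f=1/298.257222101): X=-2386016.7702, Y=-2847233.2458, Z=-5169998.6862
→ Helmert 7p (PV): X=-2386131.0803, Y=-2847110.5975, Z=-5170529.4829

X=-2386131.080 m, Y=-2847110.597 m, Z=-5170529.483 m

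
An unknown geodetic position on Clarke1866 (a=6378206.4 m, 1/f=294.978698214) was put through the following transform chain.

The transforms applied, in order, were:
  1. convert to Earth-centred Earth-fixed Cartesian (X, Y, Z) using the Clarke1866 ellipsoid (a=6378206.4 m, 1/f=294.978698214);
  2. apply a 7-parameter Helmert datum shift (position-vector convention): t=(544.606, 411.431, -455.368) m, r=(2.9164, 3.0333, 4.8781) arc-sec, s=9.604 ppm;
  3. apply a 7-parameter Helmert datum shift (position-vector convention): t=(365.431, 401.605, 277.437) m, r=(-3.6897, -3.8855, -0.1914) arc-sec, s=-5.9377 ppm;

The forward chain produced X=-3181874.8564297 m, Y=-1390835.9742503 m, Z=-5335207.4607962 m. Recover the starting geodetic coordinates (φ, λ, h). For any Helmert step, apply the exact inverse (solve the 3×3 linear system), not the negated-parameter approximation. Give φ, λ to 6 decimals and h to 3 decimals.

φ=-57.108615°, λ=-156.384754°, h=3244.416 m

start: X=-3181874.8564, Y=-1390835.9743, Z=-5335207.4608 m
→ Helmert⁻¹: X=-3182358.3986, Y=-1391153.3511, Z=-5335481.5162
→ Helmert⁻¹: X=-3182826.8903, Y=-1391551.5769, Z=-5335002.0420
→ geod (Bowring, a=6378206.400): φ=-57.10861500°, λ=-156.38475400°, h=3244.4160 m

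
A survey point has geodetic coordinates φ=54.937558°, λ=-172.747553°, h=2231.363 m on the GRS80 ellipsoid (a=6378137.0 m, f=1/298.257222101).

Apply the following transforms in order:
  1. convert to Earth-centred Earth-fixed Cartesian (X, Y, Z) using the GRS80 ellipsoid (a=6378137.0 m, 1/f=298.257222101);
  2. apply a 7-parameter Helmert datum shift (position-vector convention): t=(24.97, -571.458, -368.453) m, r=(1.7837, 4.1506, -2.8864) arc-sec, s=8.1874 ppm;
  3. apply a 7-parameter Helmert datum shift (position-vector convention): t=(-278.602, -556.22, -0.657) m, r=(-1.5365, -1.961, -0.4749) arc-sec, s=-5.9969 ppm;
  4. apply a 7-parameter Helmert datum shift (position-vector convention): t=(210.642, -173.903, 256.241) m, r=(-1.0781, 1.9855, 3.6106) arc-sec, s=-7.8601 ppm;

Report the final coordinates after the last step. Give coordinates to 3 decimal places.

start: φ=54.937558°, λ=-172.747553°, h=2231.363 m
→ ECEF (a=6378137.000, f=1/298.257222101): X=-3644177.1514, Y=-463756.0442, Z=5199219.7902
→ Helmert 7p (PV): X=-3644083.8844, Y=-464325.2646, Z=5198963.2261
→ Helmert 7p (PV): X=-3644391.1295, Y=-464831.5824, Z=5198900.2054
→ Helmert 7p (PV): X=-3644093.6614, Y=-465038.4519, Z=5199153.0926

X=-3644093.661 m, Y=-465038.452 m, Z=5199153.093 m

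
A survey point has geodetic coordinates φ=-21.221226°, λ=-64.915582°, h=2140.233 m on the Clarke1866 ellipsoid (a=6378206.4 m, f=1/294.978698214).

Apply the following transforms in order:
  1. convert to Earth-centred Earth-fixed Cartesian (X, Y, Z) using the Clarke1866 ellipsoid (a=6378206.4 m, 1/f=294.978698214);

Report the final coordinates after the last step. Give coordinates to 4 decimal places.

start: φ=-21.221226°, λ=-64.915582°, h=2140.233 m
→ ECEF (a=6378206.400, f=1/294.978698214): X=2522661.9085, Y=-5389121.3139, Z=-2294884.2265

X=2522661.9085 m, Y=-5389121.3139 m, Z=-2294884.2265 m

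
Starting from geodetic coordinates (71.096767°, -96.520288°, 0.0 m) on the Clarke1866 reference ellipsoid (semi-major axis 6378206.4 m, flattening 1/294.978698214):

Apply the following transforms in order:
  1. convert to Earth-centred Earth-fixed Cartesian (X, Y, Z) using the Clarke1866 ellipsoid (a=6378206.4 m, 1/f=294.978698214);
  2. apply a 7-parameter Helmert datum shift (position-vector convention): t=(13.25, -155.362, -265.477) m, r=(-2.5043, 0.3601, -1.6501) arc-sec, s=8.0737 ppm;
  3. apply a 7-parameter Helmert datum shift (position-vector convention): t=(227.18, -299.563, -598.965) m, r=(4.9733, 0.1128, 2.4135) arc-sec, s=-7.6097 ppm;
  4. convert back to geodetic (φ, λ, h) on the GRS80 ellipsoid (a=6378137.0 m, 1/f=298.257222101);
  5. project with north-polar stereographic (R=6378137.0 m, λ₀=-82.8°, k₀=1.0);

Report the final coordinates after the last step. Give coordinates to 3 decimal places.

E=-503579.827 m, N=-2063976.060 m

start: φ=71.096767°, λ=-96.520288°, h=0.000 m
→ ECEF (a=6378206.400, f=1/294.978698214): X=-235358.7345, Y=-2059234.0147, Z=6011605.1273
→ Helmert 7p (PV): X=-235353.3633, Y=-2059331.1308, Z=6011413.5989
→ Helmert 7p (PV): X=-235097.0089, Y=-2059762.7183, Z=6010719.3649
→ geod (Bowring, a=6378137.000): φ=71.08868129°, λ=-96.51144216°, h=-820.8386 m
→ stereo (R=6378137.0, λ₀=-82.8°): E=-503579.8265, N=-2063976.0596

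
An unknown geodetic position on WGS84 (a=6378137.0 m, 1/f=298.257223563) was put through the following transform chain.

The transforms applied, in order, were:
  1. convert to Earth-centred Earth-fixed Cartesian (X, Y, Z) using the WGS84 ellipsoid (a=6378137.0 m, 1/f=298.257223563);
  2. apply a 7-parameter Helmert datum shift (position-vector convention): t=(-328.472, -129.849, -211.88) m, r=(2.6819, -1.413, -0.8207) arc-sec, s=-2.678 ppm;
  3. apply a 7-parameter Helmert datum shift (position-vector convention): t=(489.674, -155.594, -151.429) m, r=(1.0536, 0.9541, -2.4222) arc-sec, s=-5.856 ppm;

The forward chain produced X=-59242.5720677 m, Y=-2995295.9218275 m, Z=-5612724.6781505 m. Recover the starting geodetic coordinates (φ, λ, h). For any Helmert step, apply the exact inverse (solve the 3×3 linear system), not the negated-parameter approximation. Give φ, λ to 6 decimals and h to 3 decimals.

start: X=-59242.5721, Y=-2995295.9218, Z=-5612724.6782 m
→ Helmert⁻¹: X=-59671.4613, Y=-2995187.2373, Z=-5612591.0932
→ Helmert⁻¹: X=-59369.6779, Y=-2995138.6184, Z=-5612354.8930
→ geod (Bowring, a=6378137.000): φ=-62.06744100°, λ=-91.13556900°, h=356.5400 m

φ=-62.067441°, λ=-91.135569°, h=356.540 m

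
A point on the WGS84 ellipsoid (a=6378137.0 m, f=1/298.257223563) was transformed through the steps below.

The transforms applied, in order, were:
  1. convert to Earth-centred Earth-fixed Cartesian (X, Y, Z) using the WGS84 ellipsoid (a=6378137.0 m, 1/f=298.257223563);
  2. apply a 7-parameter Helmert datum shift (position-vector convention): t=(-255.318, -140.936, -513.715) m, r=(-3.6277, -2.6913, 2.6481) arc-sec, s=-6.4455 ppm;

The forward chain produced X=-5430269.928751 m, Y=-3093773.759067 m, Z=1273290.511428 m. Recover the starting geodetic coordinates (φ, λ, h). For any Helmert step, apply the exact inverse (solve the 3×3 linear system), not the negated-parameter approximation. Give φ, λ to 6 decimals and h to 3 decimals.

φ=11.596283°, λ=-150.329094°, h=707.634 m

start: X=-5430269.9288, Y=-3093773.7591, Z=1273290.5114 m
→ Helmert⁻¹: X=-5430072.7063, Y=-3093605.4536, Z=1273828.8782
→ geod (Bowring, a=6378137.000): φ=11.59628300°, λ=-150.32909400°, h=707.6340 m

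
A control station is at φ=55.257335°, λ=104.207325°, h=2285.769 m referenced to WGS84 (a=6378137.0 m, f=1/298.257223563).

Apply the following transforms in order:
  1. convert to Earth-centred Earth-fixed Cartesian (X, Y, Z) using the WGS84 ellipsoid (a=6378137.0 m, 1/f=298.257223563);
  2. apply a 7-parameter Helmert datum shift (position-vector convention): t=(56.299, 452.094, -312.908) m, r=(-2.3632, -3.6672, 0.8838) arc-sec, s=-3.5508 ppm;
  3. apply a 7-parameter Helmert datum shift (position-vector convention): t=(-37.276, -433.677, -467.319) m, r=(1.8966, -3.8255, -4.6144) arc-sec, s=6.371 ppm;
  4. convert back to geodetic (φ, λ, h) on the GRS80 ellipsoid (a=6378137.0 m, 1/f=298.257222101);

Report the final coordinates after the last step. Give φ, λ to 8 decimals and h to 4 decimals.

φ=55.25260919°, λ=104.20877159°, h=1669.9108 m

start: φ=55.257335°, λ=104.207325°, h=2285.769 m
→ ECEF (a=6378137.000, f=1/298.257223563): X=-894448.0070, Y=3532924.7808, Z=5219640.8764
→ Helmert 7p (PV): X=-894496.4699, Y=3533420.2994, Z=5219253.0551
→ Helmert 7p (PV): X=-894557.1970, Y=3532981.1538, Z=5218834.8880
→ geod (Bowring, a=6378137.000): φ=55.25260919°, λ=104.20877159°, h=1669.9108 m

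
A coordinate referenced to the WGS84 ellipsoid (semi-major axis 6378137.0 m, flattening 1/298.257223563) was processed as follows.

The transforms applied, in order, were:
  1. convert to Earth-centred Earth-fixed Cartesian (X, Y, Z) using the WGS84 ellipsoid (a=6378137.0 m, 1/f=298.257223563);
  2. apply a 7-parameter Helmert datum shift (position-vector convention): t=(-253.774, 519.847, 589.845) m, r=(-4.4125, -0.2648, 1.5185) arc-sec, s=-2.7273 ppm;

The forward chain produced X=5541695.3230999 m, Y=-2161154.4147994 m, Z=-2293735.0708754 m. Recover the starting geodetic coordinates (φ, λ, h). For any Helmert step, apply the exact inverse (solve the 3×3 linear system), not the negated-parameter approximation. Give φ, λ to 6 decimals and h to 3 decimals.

start: X=5541695.3231, Y=-2161154.4148, Z=-2293735.0709 m
→ Helmert⁻¹: X=5541945.3522, Y=-2161671.8742, Z=-2294384.5312
→ geod (Bowring, a=6378137.000): φ=-21.22119600°, λ=-21.30859400°, h=394.1640 m

φ=-21.221196°, λ=-21.308594°, h=394.164 m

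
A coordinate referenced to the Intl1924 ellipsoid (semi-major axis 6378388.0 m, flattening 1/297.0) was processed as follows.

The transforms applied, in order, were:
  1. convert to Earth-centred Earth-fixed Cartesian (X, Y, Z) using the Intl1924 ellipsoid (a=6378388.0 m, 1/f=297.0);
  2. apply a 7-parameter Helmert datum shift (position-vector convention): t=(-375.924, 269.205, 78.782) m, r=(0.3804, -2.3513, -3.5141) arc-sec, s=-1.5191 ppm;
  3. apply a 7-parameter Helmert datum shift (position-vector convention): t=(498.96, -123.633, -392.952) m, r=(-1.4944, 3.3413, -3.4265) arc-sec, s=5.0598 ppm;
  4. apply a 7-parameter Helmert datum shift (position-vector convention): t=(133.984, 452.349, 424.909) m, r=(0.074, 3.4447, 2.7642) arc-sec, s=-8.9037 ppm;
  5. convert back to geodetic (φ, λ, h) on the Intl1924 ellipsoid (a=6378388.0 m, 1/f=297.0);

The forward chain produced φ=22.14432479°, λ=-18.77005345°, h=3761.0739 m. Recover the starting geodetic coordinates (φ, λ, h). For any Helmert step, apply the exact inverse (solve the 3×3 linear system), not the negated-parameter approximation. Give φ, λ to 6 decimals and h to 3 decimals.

start: φ=22.144325°, λ=-18.770053°, h=3761.074 m
→ ECEF (a=6378388.000, f=1/297.0): X=5599676.1624, Y=-1903019.8964, Z=2390671.3924
→ Helmert⁻¹: X=5599526.6055, Y=-1903563.3764, Z=2390361.9628
→ Helmert⁻¹: X=5598992.2054, Y=-1903354.4228, Z=2390819.7267
→ Helmert⁻¹: X=5599436.3179, Y=-1903526.7139, Z=2390684.2567
→ geod (Bowring, a=6378388.000): φ=22.14465000°, λ=-18.77545000°, h=3706.6590 m

φ=22.144650°, λ=-18.775450°, h=3706.659 m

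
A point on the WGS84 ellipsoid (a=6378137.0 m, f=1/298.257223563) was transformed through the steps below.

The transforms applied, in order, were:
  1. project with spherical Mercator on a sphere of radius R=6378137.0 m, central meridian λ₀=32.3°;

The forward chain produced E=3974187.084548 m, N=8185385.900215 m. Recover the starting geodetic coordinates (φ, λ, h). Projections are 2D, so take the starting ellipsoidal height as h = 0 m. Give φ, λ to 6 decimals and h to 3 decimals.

start: E=3974187.0845, N=8185385.9002 m
→ merc⁻¹: φ=59.02312100°, λ=68.00073000°

φ=59.023121°, λ=68.000730°, h=0.000 m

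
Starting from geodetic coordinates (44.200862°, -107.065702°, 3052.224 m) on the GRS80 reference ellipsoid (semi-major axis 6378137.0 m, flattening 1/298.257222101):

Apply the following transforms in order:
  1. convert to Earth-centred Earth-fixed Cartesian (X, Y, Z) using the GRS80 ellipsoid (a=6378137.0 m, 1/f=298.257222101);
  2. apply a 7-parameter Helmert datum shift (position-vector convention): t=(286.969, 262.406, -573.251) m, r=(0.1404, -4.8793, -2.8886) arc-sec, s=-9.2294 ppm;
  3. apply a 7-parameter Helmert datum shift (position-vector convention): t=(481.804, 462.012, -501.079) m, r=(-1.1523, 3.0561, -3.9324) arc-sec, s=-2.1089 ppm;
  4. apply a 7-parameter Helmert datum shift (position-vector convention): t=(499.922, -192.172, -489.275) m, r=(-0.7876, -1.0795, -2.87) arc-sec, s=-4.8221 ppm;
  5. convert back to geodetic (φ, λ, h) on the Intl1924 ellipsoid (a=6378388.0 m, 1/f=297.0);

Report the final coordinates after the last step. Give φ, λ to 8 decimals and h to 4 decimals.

φ=44.19736894°, λ=-107.05606558°, h=1020.9752 m

start: φ=44.200862°, λ=-107.065702°, h=3052.224 m
→ ECEF (a=6378137.000, f=1/298.257222101): X=-1344709.8417, Y=-4380376.0476, Z=4426247.0128
→ Helmert 7p (PV): X=-1344576.5096, Y=-4380057.3946, Z=4425598.1191
→ Helmert 7p (PV): X=-1344109.8036, Y=-4379535.7878, Z=4425132.0979
→ Helmert 7p (PV): X=-1343687.4965, Y=-4379671.2424, Z=4424631.1727
→ geod (Bowring, a=6378388.000): φ=44.19736894°, λ=-107.05606558°, h=1020.9752 m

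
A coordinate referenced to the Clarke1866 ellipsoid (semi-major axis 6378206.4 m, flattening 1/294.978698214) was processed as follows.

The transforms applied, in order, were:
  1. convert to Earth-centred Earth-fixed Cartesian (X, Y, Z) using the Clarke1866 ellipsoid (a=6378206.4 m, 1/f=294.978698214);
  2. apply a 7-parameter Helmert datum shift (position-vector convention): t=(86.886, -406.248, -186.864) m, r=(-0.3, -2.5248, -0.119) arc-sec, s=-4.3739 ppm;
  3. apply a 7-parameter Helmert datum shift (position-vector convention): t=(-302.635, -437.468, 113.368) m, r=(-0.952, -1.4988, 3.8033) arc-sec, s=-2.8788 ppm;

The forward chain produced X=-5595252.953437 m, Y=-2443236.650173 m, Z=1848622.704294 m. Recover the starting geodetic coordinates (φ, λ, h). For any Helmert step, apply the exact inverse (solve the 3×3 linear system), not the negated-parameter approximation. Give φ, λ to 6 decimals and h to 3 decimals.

φ=16.956564°, λ=-156.418153°, h=2332.555 m

start: X=-5595252.9534, Y=-2443236.6502, Z=1848622.7043 m
→ Helmert⁻¹: X=-5594998.0339, Y=-2442711.5806, Z=1848544.0391
→ Helmert⁻¹: X=-5595085.3529, Y=-2442321.9320, Z=1848803.9241
→ geod (Bowring, a=6378206.400): φ=16.95656400°, λ=-156.41815300°, h=2332.5550 m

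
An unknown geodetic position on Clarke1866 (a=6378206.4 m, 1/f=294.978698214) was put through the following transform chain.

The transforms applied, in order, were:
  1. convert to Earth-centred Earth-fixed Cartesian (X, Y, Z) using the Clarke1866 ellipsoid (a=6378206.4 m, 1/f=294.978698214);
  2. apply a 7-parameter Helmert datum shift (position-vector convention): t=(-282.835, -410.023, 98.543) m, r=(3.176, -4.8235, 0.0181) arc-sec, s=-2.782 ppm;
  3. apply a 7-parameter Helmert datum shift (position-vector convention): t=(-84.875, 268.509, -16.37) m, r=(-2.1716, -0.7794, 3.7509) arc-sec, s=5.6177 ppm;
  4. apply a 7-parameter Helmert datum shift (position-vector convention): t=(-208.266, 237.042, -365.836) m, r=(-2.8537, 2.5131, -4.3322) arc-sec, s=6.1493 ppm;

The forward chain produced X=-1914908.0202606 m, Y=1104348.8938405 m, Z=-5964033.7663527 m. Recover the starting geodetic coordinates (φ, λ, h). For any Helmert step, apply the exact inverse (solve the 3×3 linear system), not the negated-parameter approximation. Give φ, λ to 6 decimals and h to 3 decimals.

φ=-69.792257°, λ=150.022268°, h=819.323 m

start: X=-1914908.0203, Y=1104348.8938, Z=-5964033.7664 m
→ Helmert⁻¹: X=-1914638.5107, Y=1104147.3567, Z=-5963639.3098
→ Helmert⁻¹: X=-1914545.3390, Y=1103970.2480, Z=-5963570.5810
→ Helmert⁻¹: X=-1914407.1926, Y=1104291.6849, Z=-5963657.9501
→ geod (Bowring, a=6378206.400): φ=-69.79225700°, λ=150.02226800°, h=819.3230 m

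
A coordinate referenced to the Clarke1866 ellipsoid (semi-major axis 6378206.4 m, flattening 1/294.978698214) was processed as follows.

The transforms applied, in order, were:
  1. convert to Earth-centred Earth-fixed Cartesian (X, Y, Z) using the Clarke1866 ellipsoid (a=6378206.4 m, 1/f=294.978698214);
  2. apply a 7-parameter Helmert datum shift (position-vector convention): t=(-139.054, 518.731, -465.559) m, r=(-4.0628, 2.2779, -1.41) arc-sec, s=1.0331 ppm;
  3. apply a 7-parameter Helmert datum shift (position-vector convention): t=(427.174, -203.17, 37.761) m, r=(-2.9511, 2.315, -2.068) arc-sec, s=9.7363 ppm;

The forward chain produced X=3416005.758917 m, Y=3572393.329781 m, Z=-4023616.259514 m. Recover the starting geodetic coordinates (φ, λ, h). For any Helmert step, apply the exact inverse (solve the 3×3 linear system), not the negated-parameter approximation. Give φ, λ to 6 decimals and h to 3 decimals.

φ=-39.334631°, λ=46.283158°, h=3194.135 m

start: X=3416005.7589, Y=3572393.3298, Z=-4023616.2595 m
→ Helmert⁻¹: X=3415554.6687, Y=3572653.5263, Z=-4023525.3960
→ Helmert⁻¹: X=3415710.2023, Y=3572233.6944, Z=-4022947.5968
→ geod (Bowring, a=6378206.400): φ=-39.33463100°, λ=46.28315800°, h=3194.1350 m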